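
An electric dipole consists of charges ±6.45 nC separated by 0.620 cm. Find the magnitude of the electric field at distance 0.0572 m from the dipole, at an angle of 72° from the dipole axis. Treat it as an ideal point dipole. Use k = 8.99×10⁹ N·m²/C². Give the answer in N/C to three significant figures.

E ≈ 2180 N/C

Dipole moment p = qd = (6.45×10⁻⁹ C)(0.00620 m) = 3.999×10⁻¹¹ C·m.
At angle θ the dipole field magnitude is E = (kp/r³)·√(1 + 3cos²θ).
kp/r³ = (8.99×10⁹)(3.999×10⁻¹¹) / (0.0572)³ = 1921 N/C.
√(1 + 3cos²72°) = √(1 + 3·0.0955) = √1.2865 ≈ 1.1342.
E ≈ 1921 × 1.134 = 2179 N/C.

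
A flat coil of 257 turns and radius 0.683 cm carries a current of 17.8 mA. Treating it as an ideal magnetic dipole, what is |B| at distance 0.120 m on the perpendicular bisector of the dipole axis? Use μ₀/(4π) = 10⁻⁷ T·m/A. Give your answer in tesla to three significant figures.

m = NIA = NIπa² = 257·(0.0178)·π·(0.00683)² = 6.704×10⁻⁴ A·m².
In the equatorial plane B = (μ₀/4π)·m/r³ (half the axial value).
B = (10⁻⁷)·(6.704×10⁻⁴) / (0.120)³ = 3.880×10⁻⁸ T.

B ≈ 3.88×10⁻⁸ T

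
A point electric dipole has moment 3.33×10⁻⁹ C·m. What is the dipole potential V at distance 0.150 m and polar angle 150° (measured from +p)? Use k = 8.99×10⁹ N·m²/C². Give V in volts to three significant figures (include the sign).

The dipole potential is V = kp cosθ / r².
V = (8.99×10⁹)(3.33×10⁻⁹)·cos150° / (0.150)² = -1152 V.

V ≈ -1150 V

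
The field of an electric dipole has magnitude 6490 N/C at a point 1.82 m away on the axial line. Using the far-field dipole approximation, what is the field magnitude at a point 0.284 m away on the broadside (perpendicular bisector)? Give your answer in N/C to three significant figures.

E ≈ 8.54×10⁵ N/C

Dipole fields scale as 1/r³ in the far field.
The axial field is twice the equatorial field at the same r, so the geometry factor is 1/2.
E₂ = E₁ · (1/2) · (r₁/r₂)³ = 6490 · 0.5 · (1.82/0.284)³.
(r₁/r₂)³ = (6.408)³ = 263.2.
E₂ ≈ 8.540×10⁵ N/C.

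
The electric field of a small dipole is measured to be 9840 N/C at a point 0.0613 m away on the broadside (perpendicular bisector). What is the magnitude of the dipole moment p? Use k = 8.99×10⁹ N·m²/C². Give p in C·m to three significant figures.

In the equatorial plane E = kp/r³, so p = Er³/(k).
p = (9840)·(0.0613)³ / (8.99×10⁹) = 2.521×10⁻¹⁰ C·m.

p ≈ 2.52×10⁻¹⁰ C·m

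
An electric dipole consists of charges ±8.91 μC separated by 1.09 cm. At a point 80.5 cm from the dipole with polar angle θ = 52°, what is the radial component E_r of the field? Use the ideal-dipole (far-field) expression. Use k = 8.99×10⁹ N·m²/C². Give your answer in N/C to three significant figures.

E_r ≈ 2060 N/C

Dipole moment p = qd = (8.91×10⁻⁶ C)(0.0109 m) = 9.712×10⁻⁸ C·m.
For a dipole, E_r = (2kp cosθ)/r³.
kp/r³ = (8.99×10⁹)(9.712×10⁻⁸)/(0.805)³ = 1674 N/C.
E_r = 2·1674·cos52° = 2061 N/C.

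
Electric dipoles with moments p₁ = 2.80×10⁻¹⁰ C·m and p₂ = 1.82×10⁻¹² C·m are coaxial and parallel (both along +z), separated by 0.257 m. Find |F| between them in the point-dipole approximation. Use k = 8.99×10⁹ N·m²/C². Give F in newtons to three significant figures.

F ≈ 6.30×10⁻⁹ N

On-axis field of dipole 1 at distance r: E = 2kp₁/r³. Force on dipole 2 is F = p₂·dE/dr (gradient along axis).
dE/dr = −6kp₁/r⁴, so |F| = 6kp₁p₂/r⁴ (attractive for aligned moments).
F = 6(8.99×10⁹)(2.80×10⁻¹⁰)(1.82×10⁻¹²)/(0.257)⁴ = 6.301×10⁻⁹ N.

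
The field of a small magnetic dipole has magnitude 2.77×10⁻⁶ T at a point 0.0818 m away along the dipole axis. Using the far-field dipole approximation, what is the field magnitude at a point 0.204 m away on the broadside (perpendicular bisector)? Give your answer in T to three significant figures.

B ≈ 8.93×10⁻⁸ T

Dipole fields scale as 1/r³ in the far field.
The axial field is twice the equatorial field at the same r, so the geometry factor is 1/2.
B₂ = B₁ · (1/2) · (r₁/r₂)³ = 2.77×10⁻⁶ · 0.5 · (0.0818/0.204)³.
(r₁/r₂)³ = (0.401)³ = 0.06447.
B₂ ≈ 8.929×10⁻⁸ T.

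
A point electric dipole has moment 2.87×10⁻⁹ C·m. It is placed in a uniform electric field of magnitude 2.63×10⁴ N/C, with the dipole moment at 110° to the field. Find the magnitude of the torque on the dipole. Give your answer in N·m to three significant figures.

Torque on an electric dipole: τ = pE sinθ.
τ = (2.87×10⁻⁹)(2.63×10⁴)·sin110° = 7.093×10⁻⁵ N·m.

τ ≈ 7.09×10⁻⁵ N·m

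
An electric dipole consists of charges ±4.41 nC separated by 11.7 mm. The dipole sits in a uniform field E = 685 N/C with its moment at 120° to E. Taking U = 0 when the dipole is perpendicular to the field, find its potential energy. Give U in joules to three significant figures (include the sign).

Dipole moment p = qd = (4.41×10⁻⁹ C)(0.0117 m) = 5.16×10⁻¹¹ C·m.
U = −p·E = −pE cosθ.
U = −(5.16×10⁻¹¹)(685)·cos120° = 1.767×10⁻⁸ J.

U ≈ 1.77×10⁻⁸ J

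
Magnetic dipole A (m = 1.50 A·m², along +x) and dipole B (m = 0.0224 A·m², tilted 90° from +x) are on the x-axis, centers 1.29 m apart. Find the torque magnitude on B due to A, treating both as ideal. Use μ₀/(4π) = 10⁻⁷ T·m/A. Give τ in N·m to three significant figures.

Dipole B is on the axis of dipole A, so B₁ there is axial: B₁ = (μ₀/4π)·2m₁/r³ along +x.
B₁ = 2(10⁻⁷)(1.50)/(1.29)³ = 1.398×10⁻⁷ T.
τ = m₂ B₁ sinθ.
τ = (0.0224)(1.398×10⁻⁷)·sin90° = 3.130×10⁻⁹ N·m.

τ ≈ 3.13×10⁻⁹ N·m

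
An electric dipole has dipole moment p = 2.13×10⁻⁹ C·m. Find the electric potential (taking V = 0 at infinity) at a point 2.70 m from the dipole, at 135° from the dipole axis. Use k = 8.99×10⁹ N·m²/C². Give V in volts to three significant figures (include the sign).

V ≈ -1.86 V

The dipole potential is V = kp cosθ / r².
V = (8.99×10⁹)(2.13×10⁻⁹)·cos135° / (2.70)² = -1.857 V.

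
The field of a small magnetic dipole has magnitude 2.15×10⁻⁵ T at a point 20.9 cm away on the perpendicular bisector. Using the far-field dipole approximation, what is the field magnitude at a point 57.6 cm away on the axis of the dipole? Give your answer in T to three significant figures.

Dipole fields scale as 1/r³ in the far field.
The axial field is twice the equatorial field at the same r, so the geometry factor is 2/1.
B₂ = B₁ · (2/1) · (r₁/r₂)³ = 2.15×10⁻⁵ · 2 · (20.9/57.6)³.
(r₁/r₂)³ = (0.3628)³ = 0.04777.
B₂ ≈ 2.054×10⁻⁶ T.

B ≈ 2.05×10⁻⁶ T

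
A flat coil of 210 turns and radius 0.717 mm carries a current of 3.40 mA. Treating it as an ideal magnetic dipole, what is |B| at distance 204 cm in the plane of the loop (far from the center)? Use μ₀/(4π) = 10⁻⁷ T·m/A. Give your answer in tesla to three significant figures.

B ≈ 1.36×10⁻¹⁴ T

m = NIA = NIπa² = 210·(0.00340)·π·(7.17×10⁻⁴)² = 1.153×10⁻⁶ A·m².
In the equatorial plane B = (μ₀/4π)·m/r³ (half the axial value).
B = (10⁻⁷)·(1.153×10⁻⁶) / (2.04)³ = 1.358×10⁻¹⁴ T.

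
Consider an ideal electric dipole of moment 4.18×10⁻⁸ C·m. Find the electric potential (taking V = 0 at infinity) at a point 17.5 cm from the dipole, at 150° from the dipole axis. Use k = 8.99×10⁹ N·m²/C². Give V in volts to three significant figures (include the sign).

V ≈ -1.06×10⁴ V

The dipole potential is V = kp cosθ / r².
V = (8.99×10⁹)(4.18×10⁻⁸)·cos150° / (0.175)² = -1.063×10⁴ V.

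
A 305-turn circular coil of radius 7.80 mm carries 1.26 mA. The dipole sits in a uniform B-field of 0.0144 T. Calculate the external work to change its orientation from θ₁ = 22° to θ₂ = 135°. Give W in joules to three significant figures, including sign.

W ≈ 1.73×10⁻⁶ J

m = NIA = NIπa² = 305·(0.00126)·π·(0.00780)² = 7.345×10⁻⁵ A·m².
W_ext = ΔU = −mB cosθ₂ + mB cosθ₁ = mB(cosθ₁ − cosθ₂).
W = (7.345×10⁻⁵)(0.0144)·(cos22° − cos135°) = (1.058×10⁻⁶)·(+1.6343) = 1.729×10⁻⁶ J.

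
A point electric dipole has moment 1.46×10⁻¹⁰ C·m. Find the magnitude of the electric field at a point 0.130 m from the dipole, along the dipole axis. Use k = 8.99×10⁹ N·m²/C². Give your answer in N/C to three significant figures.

On the dipole axis E = 2kp/r³.
E = 2·(8.99×10⁹)(1.46×10⁻¹⁰) / (0.130)³ = 1195 N/C.

E ≈ 1190 N/C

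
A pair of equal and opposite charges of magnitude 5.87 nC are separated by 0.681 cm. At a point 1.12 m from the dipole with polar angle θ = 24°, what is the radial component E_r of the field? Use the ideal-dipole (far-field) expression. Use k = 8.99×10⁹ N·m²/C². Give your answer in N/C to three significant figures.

E_r ≈ 0.467 N/C

Dipole moment p = qd = (5.87×10⁻⁹ C)(0.00681 m) = 3.997×10⁻¹¹ C·m.
For a dipole, E_r = (2kp cosθ)/r³.
kp/r³ = (8.99×10⁹)(3.997×10⁻¹¹)/(1.12)³ = 0.2558 N/C.
E_r = 2·0.2558·cos24° = 0.4673 N/C.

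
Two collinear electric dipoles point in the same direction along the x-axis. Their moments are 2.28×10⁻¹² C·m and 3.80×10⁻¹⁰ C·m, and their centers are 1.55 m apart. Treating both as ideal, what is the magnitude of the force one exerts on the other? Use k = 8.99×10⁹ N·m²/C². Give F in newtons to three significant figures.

On-axis field of dipole 1 at distance r: E = 2kp₁/r³. Force on dipole 2 is F = p₂·dE/dr (gradient along axis).
dE/dr = −6kp₁/r⁴, so |F| = 6kp₁p₂/r⁴ (attractive for aligned moments).
F = 6(8.99×10⁹)(2.28×10⁻¹²)(3.80×10⁻¹⁰)/(1.55)⁴ = 8.097×10⁻¹² N.

F ≈ 8.10×10⁻¹² N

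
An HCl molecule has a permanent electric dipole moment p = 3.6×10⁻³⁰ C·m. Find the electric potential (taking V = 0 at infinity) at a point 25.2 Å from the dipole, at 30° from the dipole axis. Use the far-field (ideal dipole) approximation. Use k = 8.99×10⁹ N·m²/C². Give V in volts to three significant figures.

V ≈ 0.00441 V

The dipole potential is V = kp cosθ / r².
V = (8.99×10⁹)(3.60×10⁻³⁰)·cos30° / (2.52×10⁻⁹)² = 0.004414 V.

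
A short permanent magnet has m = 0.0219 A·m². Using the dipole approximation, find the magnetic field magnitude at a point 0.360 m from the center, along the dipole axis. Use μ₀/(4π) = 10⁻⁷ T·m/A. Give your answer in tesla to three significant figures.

On axis B = (μ₀/4π)·2m/r³.
B = 2·(10⁻⁷)·(0.0219) / (0.360)³ = 9.388×10⁻⁸ T.

B ≈ 9.39×10⁻⁸ T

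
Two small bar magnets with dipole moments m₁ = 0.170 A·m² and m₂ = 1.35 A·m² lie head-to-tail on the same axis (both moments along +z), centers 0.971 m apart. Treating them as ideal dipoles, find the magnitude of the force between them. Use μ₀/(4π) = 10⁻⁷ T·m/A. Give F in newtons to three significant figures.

On-axis B of dipole 1: B = (μ₀/4π)·2m₁/r³. Force on dipole 2: F = m₂·dB/dr.
dB/dr = −(μ₀/4π)·6m₁/r⁴, so |F| = (μ₀/4π)·6m₁m₂/r⁴.
F = 6(10⁻⁷)(0.170)(1.35)/(0.971)⁴ = 1.549×10⁻⁷ N.

F ≈ 1.55×10⁻⁷ N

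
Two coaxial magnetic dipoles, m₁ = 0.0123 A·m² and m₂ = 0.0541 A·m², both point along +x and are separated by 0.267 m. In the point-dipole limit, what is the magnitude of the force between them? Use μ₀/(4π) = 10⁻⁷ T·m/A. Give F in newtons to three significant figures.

F ≈ 7.86×10⁻⁸ N

On-axis B of dipole 1: B = (μ₀/4π)·2m₁/r³. Force on dipole 2: F = m₂·dB/dr.
dB/dr = −(μ₀/4π)·6m₁/r⁴, so |F| = (μ₀/4π)·6m₁m₂/r⁴.
F = 6(10⁻⁷)(0.0123)(0.0541)/(0.267)⁴ = 7.856×10⁻⁸ N.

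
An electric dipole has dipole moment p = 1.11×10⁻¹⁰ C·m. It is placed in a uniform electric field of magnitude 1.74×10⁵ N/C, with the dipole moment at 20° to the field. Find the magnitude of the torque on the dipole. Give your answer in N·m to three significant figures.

τ ≈ 6.61×10⁻⁶ N·m

Torque on an electric dipole: τ = pE sinθ.
τ = (1.11×10⁻¹⁰)(1.74×10⁵)·sin20° = 6.606×10⁻⁶ N·m.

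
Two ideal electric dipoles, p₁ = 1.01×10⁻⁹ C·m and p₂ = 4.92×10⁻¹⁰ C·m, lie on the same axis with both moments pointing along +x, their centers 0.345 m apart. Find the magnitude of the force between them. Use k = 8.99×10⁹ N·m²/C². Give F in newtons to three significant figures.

F ≈ 1.89×10⁻⁶ N

On-axis field of dipole 1 at distance r: E = 2kp₁/r³. Force on dipole 2 is F = p₂·dE/dr (gradient along axis).
dE/dr = −6kp₁/r⁴, so |F| = 6kp₁p₂/r⁴ (attractive for aligned moments).
F = 6(8.99×10⁹)(1.01×10⁻⁹)(4.92×10⁻¹⁰)/(0.345)⁴ = 1.892×10⁻⁶ N.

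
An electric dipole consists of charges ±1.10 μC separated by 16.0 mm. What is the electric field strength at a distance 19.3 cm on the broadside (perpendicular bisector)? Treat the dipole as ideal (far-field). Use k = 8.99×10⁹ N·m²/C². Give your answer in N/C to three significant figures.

Dipole moment p = qd = (1.10×10⁻⁶ C)(0.0160 m) = 1.76×10⁻⁸ C·m.
In the equatorial plane E = kp/r³.
E = (8.99×10⁹)(1.76×10⁻⁸) / (0.193)³ = 2.201×10⁴ N/C.

E ≈ 2.20×10⁴ N/C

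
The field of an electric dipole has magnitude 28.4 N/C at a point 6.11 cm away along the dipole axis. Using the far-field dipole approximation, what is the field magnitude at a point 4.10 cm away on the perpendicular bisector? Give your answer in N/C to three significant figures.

E ≈ 47.0 N/C

Dipole fields scale as 1/r³ in the far field.
The axial field is twice the equatorial field at the same r, so the geometry factor is 1/2.
E₂ = E₁ · (1/2) · (r₁/r₂)³ = 28.4 · 0.5 · (6.11/4.10)³.
(r₁/r₂)³ = (1.49)³ = 3.31.
E₂ ≈ 47.00 N/C.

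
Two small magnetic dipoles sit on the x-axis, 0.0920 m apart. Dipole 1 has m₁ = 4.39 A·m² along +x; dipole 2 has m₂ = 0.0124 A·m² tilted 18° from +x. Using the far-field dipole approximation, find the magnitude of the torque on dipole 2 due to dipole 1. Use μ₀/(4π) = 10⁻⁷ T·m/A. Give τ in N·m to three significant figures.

τ ≈ 4.32×10⁻⁶ N·m

Dipole B is on the axis of dipole A, so B₁ there is axial: B₁ = (μ₀/4π)·2m₁/r³ along +x.
B₁ = 2(10⁻⁷)(4.39)/(0.0920)³ = 0.001128 T.
τ = m₂ B₁ sinθ.
τ = (0.0124)(0.001128)·sin18° = 4.321×10⁻⁶ N·m.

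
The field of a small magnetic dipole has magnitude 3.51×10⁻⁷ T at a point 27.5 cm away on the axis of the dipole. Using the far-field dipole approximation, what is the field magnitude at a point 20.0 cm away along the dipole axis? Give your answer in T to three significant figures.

Dipole fields scale as 1/r³ in the far field; the geometry is the same at both points.
B₂ = B₁ · (r₁/r₂)³ = 3.51×10⁻⁷ · (27.5/20.0)³.
(r₁/r₂)³ = (1.375)³ = 2.6.
B₂ ≈ 9.125×10⁻⁷ T.

B ≈ 9.12×10⁻⁷ T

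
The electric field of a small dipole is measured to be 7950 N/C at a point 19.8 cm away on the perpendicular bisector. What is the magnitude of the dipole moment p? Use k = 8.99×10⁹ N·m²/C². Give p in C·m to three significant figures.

p ≈ 6.86×10⁻⁹ C·m

In the equatorial plane E = kp/r³, so p = Er³/(k).
p = (7950)·(0.198)³ / (8.99×10⁹) = 6.864×10⁻⁹ C·m.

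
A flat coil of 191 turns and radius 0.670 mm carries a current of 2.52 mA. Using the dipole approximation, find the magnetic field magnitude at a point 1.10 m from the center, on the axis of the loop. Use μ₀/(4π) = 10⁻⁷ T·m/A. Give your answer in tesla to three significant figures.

m = NIA = NIπa² = 191·(0.00252)·π·(6.70×10⁻⁴)² = 6.788×10⁻⁷ A·m².
On axis B = (μ₀/4π)·2m/r³.
B = 2·(10⁻⁷)·(6.788×10⁻⁷) / (1.10)³ = 1.020×10⁻¹³ T.

B ≈ 1.02×10⁻¹³ T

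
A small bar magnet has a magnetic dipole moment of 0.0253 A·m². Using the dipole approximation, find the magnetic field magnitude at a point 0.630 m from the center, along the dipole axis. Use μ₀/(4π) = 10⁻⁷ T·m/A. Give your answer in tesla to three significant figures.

On axis B = (μ₀/4π)·2m/r³.
B = 2·(10⁻⁷)·(0.0253) / (0.630)³ = 2.024×10⁻⁸ T.

B ≈ 2.02×10⁻⁸ T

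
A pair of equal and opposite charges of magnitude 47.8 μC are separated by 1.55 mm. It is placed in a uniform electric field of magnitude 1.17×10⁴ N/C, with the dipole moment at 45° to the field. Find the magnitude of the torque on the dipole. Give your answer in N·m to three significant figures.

τ ≈ 6.13×10⁻⁴ N·m

Dipole moment p = qd = (4.78×10⁻⁵ C)(0.00155 m) = 7.409×10⁻⁸ C·m.
Torque on an electric dipole: τ = pE sinθ.
τ = (7.409×10⁻⁸)(1.17×10⁴)·sin45° = 6.130×10⁻⁴ N·m.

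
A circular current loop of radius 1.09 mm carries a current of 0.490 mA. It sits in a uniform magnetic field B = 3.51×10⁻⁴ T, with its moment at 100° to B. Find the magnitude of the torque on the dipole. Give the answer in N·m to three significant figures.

Magnetic moment m = IA = Iπa² = (4.90×10⁻⁴)·π·(0.00109)² = 1.829×10⁻⁹ A·m².
Torque on a magnetic dipole: τ = mB sinθ.
τ = (1.829×10⁻⁹)(3.51×10⁻⁴)·sin100° = 6.322×10⁻¹³ N·m.

τ ≈ 6.32×10⁻¹³ N·m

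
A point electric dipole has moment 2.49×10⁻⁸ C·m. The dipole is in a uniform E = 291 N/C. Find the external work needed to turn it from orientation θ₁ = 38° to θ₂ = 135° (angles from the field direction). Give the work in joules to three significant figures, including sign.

W ≈ 1.08×10⁻⁵ J

W_ext = ΔU = U(θ₂) − U(θ₁) = −pE cosθ₂ − (−pE cosθ₁) = pE(cosθ₁ − cosθ₂).
W = (2.49×10⁻⁸)(291)·(cos38° − cos135°) = (7.246×10⁻⁶)·(+1.4951) = 1.083×10⁻⁵ J.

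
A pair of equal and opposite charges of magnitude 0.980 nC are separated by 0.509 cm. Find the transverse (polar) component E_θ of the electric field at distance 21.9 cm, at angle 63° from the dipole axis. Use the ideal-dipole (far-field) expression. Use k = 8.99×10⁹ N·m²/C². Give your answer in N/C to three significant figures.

Dipole moment p = qd = (9.80×10⁻¹⁰ C)(0.00509 m) = 4.988×10⁻¹² C·m.
For a dipole, E_θ = (kp sinθ)/r³.
kp/r³ = (8.99×10⁹)(4.988×10⁻¹²)/(0.219)³ = 4.269 N/C.
E_θ = 4.269·sin63° = 3.804 N/C.

E_θ ≈ 3.80 N/C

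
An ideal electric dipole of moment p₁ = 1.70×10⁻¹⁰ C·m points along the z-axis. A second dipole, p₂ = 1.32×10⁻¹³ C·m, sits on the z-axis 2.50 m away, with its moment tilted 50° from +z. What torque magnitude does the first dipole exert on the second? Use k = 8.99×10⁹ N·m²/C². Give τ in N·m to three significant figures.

τ ≈ 1.98×10⁻¹⁴ N·m

The second dipole sits on the axis of the first, so the field there is axial: E₁ = 2kp₁/r³ along +z.
E₁ = 2(8.99×10⁹)(1.70×10⁻¹⁰)/(2.50)³ = 0.1956 N/C.
Torque on the second dipole: τ = p₂ E₁ sinθ.
τ = (1.32×10⁻¹³)(0.1956)·sin50° = 1.978×10⁻¹⁴ N·m.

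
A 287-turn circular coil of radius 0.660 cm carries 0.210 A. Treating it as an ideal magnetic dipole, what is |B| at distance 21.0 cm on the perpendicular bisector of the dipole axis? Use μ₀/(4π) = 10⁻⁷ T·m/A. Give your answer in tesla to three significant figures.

B ≈ 8.91×10⁻⁸ T

m = NIA = NIπa² = 287·(0.210)·π·(0.00660)² = 0.008248 A·m².
In the equatorial plane B = (μ₀/4π)·m/r³ (half the axial value).
B = (10⁻⁷)·(0.008248) / (0.210)³ = 8.906×10⁻⁸ T.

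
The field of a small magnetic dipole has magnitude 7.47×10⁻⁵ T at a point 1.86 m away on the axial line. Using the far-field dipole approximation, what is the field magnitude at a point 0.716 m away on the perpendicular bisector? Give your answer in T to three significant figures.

B ≈ 6.55×10⁻⁴ T

Dipole fields scale as 1/r³ in the far field.
The axial field is twice the equatorial field at the same r, so the geometry factor is 1/2.
B₂ = B₁ · (1/2) · (r₁/r₂)³ = 7.47×10⁻⁵ · 0.5 · (1.86/0.716)³.
(r₁/r₂)³ = (2.598)³ = 17.53.
B₂ ≈ 6.548×10⁻⁴ T.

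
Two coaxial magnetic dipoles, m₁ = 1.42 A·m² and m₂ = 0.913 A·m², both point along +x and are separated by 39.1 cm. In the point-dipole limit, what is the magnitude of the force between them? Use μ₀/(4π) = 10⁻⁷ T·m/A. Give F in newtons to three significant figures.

F ≈ 3.33×10⁻⁵ N

On-axis B of dipole 1: B = (μ₀/4π)·2m₁/r³. Force on dipole 2: F = m₂·dB/dr.
dB/dr = −(μ₀/4π)·6m₁/r⁴, so |F| = (μ₀/4π)·6m₁m₂/r⁴.
F = 6(10⁻⁷)(1.42)(0.913)/(0.391)⁴ = 3.328×10⁻⁵ N.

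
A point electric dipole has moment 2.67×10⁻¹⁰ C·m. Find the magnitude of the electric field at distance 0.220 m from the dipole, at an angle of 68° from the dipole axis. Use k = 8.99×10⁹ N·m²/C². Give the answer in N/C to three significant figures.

At angle θ the dipole field magnitude is E = (kp/r³)·√(1 + 3cos²θ).
kp/r³ = (8.99×10⁹)(2.67×10⁻¹⁰) / (0.220)³ = 225.4 N/C.
√(1 + 3cos²68°) = √(1 + 3·0.1403) = √1.4210 ≈ 1.1921.
E ≈ 225.4 × 1.192 = 268.7 N/C.

E ≈ 269 N/C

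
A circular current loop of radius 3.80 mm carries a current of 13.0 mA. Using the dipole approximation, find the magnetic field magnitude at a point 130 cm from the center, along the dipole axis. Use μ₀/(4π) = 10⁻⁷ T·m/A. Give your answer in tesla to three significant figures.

Magnetic moment m = IA = Iπa² = (0.0130)·π·(0.00380)² = 5.897×10⁻⁷ A·m².
On axis B = (μ₀/4π)·2m/r³.
B = 2·(10⁻⁷)·(5.897×10⁻⁷) / (1.30)³ = 5.368×10⁻¹⁴ T.

B ≈ 5.37×10⁻¹⁴ T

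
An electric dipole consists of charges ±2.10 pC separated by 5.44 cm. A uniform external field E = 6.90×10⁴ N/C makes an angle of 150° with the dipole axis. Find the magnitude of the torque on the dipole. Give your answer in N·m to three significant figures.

Dipole moment p = qd = (2.10×10⁻¹² C)(0.0544 m) = 1.142×10⁻¹³ C·m.
Torque on an electric dipole: τ = pE sinθ.
τ = (1.142×10⁻¹³)(6.90×10⁴)·sin150° = 3.940×10⁻⁹ N·m.

τ ≈ 3.94×10⁻⁹ N·m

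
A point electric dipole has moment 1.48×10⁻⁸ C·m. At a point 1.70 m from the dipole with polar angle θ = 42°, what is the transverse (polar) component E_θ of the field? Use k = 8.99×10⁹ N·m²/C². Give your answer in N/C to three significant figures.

For a dipole, E_θ = (kp sinθ)/r³.
kp/r³ = (8.99×10⁹)(1.48×10⁻⁸)/(1.70)³ = 27.08 N/C.
E_θ = 27.08·sin42° = 18.12 N/C.

E_θ ≈ 18.1 N/C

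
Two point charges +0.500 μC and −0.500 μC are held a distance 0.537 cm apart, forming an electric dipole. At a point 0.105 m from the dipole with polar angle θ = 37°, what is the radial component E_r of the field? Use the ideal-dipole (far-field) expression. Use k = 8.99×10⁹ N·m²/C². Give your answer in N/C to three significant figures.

E_r ≈ 3.33×10⁴ N/C

Dipole moment p = qd = (5.00×10⁻⁷ C)(0.00537 m) = 2.685×10⁻⁹ C·m.
For a dipole, E_r = (2kp cosθ)/r³.
kp/r³ = (8.99×10⁹)(2.685×10⁻⁹)/(0.105)³ = 2.085×10⁴ N/C.
E_r = 2·2.085×10⁴·cos37° = 3.331×10⁴ N/C.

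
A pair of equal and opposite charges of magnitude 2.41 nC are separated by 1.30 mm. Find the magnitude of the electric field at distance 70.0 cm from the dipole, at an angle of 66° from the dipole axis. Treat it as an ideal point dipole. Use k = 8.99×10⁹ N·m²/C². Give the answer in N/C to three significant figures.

E ≈ 0.100 N/C

Dipole moment p = qd = (2.41×10⁻⁹ C)(0.00130 m) = 3.133×10⁻¹² C·m.
At angle θ the dipole field magnitude is E = (kp/r³)·√(1 + 3cos²θ).
kp/r³ = (8.99×10⁹)(3.133×10⁻¹²) / (0.700)³ = 0.08212 N/C.
√(1 + 3cos²66°) = √(1 + 3·0.1654) = √1.4963 ≈ 1.2232.
E ≈ 0.08212 × 1.223 = 0.1004 N/C.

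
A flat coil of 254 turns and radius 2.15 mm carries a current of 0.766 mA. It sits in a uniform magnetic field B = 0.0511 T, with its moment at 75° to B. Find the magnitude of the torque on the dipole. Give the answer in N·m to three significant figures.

m = NIA = NIπa² = 254·(7.66×10⁻⁴)·π·(0.00215)² = 2.825×10⁻⁶ A·m².
Torque on a magnetic dipole: τ = mB sinθ.
τ = (2.825×10⁻⁶)(0.0511)·sin75° = 1.394×10⁻⁷ N·m.

τ ≈ 1.39×10⁻⁷ N·m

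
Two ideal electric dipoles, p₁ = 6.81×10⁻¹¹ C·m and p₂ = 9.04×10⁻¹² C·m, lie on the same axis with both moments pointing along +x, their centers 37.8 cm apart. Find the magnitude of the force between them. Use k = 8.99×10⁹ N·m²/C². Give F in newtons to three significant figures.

On-axis field of dipole 1 at distance r: E = 2kp₁/r³. Force on dipole 2 is F = p₂·dE/dr (gradient along axis).
dE/dr = −6kp₁/r⁴, so |F| = 6kp₁p₂/r⁴ (attractive for aligned moments).
F = 6(8.99×10⁹)(6.81×10⁻¹¹)(9.04×10⁻¹²)/(0.378)⁴ = 1.627×10⁻⁹ N.

F ≈ 1.63×10⁻⁹ N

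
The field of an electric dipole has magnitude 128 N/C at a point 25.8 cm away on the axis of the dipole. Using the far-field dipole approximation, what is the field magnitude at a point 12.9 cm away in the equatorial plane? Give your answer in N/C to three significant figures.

Dipole fields scale as 1/r³ in the far field.
The axial field is twice the equatorial field at the same r, so the geometry factor is 1/2.
E₂ = E₁ · (1/2) · (r₁/r₂)³ = 128 · 0.5 · (25.8/12.9)³.
(r₁/r₂)³ = (2)³ = 8.
E₂ ≈ 512.0 N/C.

E ≈ 512 N/C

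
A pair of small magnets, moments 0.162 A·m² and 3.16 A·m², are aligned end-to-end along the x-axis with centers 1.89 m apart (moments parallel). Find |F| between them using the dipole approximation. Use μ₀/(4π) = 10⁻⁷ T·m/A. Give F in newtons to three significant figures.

F ≈ 2.41×10⁻⁸ N

On-axis B of dipole 1: B = (μ₀/4π)·2m₁/r³. Force on dipole 2: F = m₂·dB/dr.
dB/dr = −(μ₀/4π)·6m₁/r⁴, so |F| = (μ₀/4π)·6m₁m₂/r⁴.
F = 6(10⁻⁷)(0.162)(3.16)/(1.89)⁴ = 2.407×10⁻⁸ N.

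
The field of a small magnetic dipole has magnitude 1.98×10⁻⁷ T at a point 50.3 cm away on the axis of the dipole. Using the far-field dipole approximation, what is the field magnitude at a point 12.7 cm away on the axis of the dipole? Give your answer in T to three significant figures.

B ≈ 1.23×10⁻⁵ T

Dipole fields scale as 1/r³ in the far field; the geometry is the same at both points.
B₂ = B₁ · (r₁/r₂)³ = 1.98×10⁻⁷ · (50.3/12.7)³.
(r₁/r₂)³ = (3.961)³ = 62.13.
B₂ ≈ 1.230×10⁻⁵ T.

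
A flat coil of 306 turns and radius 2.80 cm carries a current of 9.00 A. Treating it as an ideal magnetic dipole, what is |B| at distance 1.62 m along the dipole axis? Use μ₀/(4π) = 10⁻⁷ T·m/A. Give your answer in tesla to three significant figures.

B ≈ 3.19×10⁻⁷ T

m = NIA = NIπa² = 306·(9.00)·π·(0.0280)² = 6.783 A·m².
On axis B = (μ₀/4π)·2m/r³.
B = 2·(10⁻⁷)·(6.783) / (1.62)³ = 3.191×10⁻⁷ T.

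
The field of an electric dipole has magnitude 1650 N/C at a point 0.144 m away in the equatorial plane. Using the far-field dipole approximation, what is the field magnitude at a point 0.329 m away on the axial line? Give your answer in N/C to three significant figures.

Dipole fields scale as 1/r³ in the far field.
The axial field is twice the equatorial field at the same r, so the geometry factor is 2/1.
E₂ = E₁ · (2/1) · (r₁/r₂)³ = 1650 · 2 · (0.144/0.329)³.
(r₁/r₂)³ = (0.4377)³ = 0.08385.
E₂ ≈ 276.7 N/C.

E ≈ 277 N/C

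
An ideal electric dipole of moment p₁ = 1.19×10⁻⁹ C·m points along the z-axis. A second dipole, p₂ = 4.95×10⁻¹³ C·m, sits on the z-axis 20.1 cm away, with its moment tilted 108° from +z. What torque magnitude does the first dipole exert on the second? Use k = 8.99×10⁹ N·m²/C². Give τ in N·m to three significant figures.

The second dipole sits on the axis of the first, so the field there is axial: E₁ = 2kp₁/r³ along +z.
E₁ = 2(8.99×10⁹)(1.19×10⁻⁹)/(0.201)³ = 2635 N/C.
Torque on the second dipole: τ = p₂ E₁ sinθ.
τ = (4.95×10⁻¹³)(2635)·sin108° = 1.240×10⁻⁹ N·m.

τ ≈ 1.24×10⁻⁹ N·m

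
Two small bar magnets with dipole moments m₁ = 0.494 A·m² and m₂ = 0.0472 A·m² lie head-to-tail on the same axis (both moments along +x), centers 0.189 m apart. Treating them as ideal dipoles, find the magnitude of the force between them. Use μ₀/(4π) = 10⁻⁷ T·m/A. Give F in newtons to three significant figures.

On-axis B of dipole 1: B = (μ₀/4π)·2m₁/r³. Force on dipole 2: F = m₂·dB/dr.
dB/dr = −(μ₀/4π)·6m₁/r⁴, so |F| = (μ₀/4π)·6m₁m₂/r⁴.
F = 6(10⁻⁷)(0.494)(0.0472)/(0.189)⁴ = 1.096×10⁻⁵ N.

F ≈ 1.10×10⁻⁵ N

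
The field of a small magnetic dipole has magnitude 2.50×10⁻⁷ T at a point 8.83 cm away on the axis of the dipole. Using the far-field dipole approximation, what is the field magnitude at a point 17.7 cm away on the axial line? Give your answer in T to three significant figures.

B ≈ 3.10×10⁻⁸ T

Dipole fields scale as 1/r³ in the far field; the geometry is the same at both points.
B₂ = B₁ · (r₁/r₂)³ = 2.50×10⁻⁷ · (8.83/17.7)³.
(r₁/r₂)³ = (0.4989)³ = 0.1242.
B₂ ≈ 3.104×10⁻⁸ T.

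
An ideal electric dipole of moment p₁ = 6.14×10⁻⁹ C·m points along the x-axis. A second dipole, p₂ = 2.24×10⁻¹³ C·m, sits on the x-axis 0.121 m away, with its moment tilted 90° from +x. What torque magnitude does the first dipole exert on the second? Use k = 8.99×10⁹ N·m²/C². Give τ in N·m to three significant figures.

The second dipole sits on the axis of the first, so the field there is axial: E₁ = 2kp₁/r³ along +x.
E₁ = 2(8.99×10⁹)(6.14×10⁻⁹)/(0.121)³ = 6.232×10⁴ N/C.
Torque on the second dipole: τ = p₂ E₁ sinθ.
τ = (2.24×10⁻¹³)(6.232×10⁴)·sin90° = 1.396×10⁻⁸ N·m.

τ ≈ 1.40×10⁻⁸ N·m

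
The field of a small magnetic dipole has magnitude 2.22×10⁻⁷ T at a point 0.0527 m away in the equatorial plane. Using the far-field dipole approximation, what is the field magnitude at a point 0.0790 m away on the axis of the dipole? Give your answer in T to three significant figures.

B ≈ 1.32×10⁻⁷ T

Dipole fields scale as 1/r³ in the far field.
The axial field is twice the equatorial field at the same r, so the geometry factor is 2/1.
B₂ = B₁ · (2/1) · (r₁/r₂)³ = 2.22×10⁻⁷ · 2 · (0.0527/0.0790)³.
(r₁/r₂)³ = (0.6671)³ = 0.2969.
B₂ ≈ 1.318×10⁻⁷ T.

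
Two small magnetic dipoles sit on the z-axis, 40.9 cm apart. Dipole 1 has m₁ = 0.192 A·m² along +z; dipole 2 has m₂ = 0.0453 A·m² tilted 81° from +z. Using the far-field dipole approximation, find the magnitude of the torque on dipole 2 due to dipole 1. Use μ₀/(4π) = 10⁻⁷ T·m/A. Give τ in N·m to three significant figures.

Dipole B is on the axis of dipole A, so B₁ there is axial: B₁ = (μ₀/4π)·2m₁/r³ along +z.
B₁ = 2(10⁻⁷)(0.192)/(0.409)³ = 5.613×10⁻⁷ T.
τ = m₂ B₁ sinθ.
τ = (0.0453)(5.613×10⁻⁷)·sin81° = 2.511×10⁻⁸ N·m.

τ ≈ 2.51×10⁻⁸ N·m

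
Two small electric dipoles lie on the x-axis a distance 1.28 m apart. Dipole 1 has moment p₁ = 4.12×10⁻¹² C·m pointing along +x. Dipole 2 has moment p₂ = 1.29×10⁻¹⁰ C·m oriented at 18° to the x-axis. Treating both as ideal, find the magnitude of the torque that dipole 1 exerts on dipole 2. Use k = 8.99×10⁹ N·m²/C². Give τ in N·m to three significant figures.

The second dipole sits on the axis of the first, so the field there is axial: E₁ = 2kp₁/r³ along +x.
E₁ = 2(8.99×10⁹)(4.12×10⁻¹²)/(1.28)³ = 0.03532 N/C.
Torque on the second dipole: τ = p₂ E₁ sinθ.
τ = (1.29×10⁻¹⁰)(0.03532)·sin18° = 1.408×10⁻¹² N·m.

τ ≈ 1.41×10⁻¹² N·m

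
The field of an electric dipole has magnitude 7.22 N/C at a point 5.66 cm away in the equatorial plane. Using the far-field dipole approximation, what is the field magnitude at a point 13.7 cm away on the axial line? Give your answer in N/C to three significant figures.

E ≈ 1.02 N/C

Dipole fields scale as 1/r³ in the far field.
The axial field is twice the equatorial field at the same r, so the geometry factor is 2/1.
E₂ = E₁ · (2/1) · (r₁/r₂)³ = 7.22 · 2 · (5.66/13.7)³.
(r₁/r₂)³ = (0.4131)³ = 0.07052.
E₂ ≈ 1.018 N/C.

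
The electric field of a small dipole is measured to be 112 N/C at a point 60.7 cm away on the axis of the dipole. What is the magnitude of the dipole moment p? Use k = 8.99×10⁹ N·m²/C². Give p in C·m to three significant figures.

p ≈ 1.39×10⁻⁹ C·m

On axis E = 2kp/r³, so p = Er³/(2k).
p = (112)·(0.607)³ / (2·8.99×10⁹) = 1.393×10⁻⁹ C·m.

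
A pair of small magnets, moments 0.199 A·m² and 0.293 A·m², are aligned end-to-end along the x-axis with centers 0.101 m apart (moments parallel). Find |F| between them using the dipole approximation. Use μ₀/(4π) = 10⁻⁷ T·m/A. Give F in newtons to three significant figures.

On-axis B of dipole 1: B = (μ₀/4π)·2m₁/r³. Force on dipole 2: F = m₂·dB/dr.
dB/dr = −(μ₀/4π)·6m₁/r⁴, so |F| = (μ₀/4π)·6m₁m₂/r⁴.
F = 6(10⁻⁷)(0.199)(0.293)/(0.101)⁴ = 3.362×10⁻⁴ N.

F ≈ 3.36×10⁻⁴ N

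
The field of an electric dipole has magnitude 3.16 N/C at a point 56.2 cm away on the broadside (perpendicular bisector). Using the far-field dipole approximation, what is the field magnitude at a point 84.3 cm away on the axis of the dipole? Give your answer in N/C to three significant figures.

E ≈ 1.87 N/C

Dipole fields scale as 1/r³ in the far field.
The axial field is twice the equatorial field at the same r, so the geometry factor is 2/1.
E₂ = E₁ · (2/1) · (r₁/r₂)³ = 3.16 · 2 · (56.2/84.3)³.
(r₁/r₂)³ = (0.6667)³ = 0.2963.
E₂ ≈ 1.873 N/C.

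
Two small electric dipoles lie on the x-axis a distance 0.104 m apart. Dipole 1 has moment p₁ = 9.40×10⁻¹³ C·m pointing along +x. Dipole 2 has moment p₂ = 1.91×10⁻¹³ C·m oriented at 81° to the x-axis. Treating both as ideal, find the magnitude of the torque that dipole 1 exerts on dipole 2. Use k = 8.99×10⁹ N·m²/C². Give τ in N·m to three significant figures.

τ ≈ 2.83×10⁻¹² N·m

The second dipole sits on the axis of the first, so the field there is axial: E₁ = 2kp₁/r³ along +x.
E₁ = 2(8.99×10⁹)(9.40×10⁻¹³)/(0.104)³ = 15.03 N/C.
Torque on the second dipole: τ = p₂ E₁ sinθ.
τ = (1.91×10⁻¹³)(15.03)·sin81° = 2.834×10⁻¹² N·m.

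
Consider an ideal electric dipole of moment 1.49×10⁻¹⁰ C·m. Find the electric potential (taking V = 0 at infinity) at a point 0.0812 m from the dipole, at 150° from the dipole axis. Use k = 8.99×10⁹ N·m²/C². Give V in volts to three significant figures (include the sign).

V ≈ -176 V

The dipole potential is V = kp cosθ / r².
V = (8.99×10⁹)(1.49×10⁻¹⁰)·cos150° / (0.0812)² = -175.9 V.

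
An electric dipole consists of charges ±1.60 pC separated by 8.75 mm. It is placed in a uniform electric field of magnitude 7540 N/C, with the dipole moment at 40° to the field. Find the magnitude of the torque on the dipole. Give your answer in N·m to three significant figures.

τ ≈ 6.79×10⁻¹¹ N·m

Dipole moment p = qd = (1.60×10⁻¹² C)(0.00875 m) = 1.40×10⁻¹⁴ C·m.
Torque on an electric dipole: τ = pE sinθ.
τ = (1.40×10⁻¹⁴)(7540)·sin40° = 6.785×10⁻¹¹ N·m.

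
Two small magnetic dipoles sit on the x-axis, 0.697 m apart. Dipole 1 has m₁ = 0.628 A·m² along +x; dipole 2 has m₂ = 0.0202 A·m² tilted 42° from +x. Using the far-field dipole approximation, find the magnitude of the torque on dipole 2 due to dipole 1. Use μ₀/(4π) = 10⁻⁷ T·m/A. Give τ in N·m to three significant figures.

τ ≈ 5.01×10⁻⁹ N·m

Dipole B is on the axis of dipole A, so B₁ there is axial: B₁ = (μ₀/4π)·2m₁/r³ along +x.
B₁ = 2(10⁻⁷)(0.628)/(0.697)³ = 3.709×10⁻⁷ T.
τ = m₂ B₁ sinθ.
τ = (0.0202)(3.709×10⁻⁷)·sin42° = 5.014×10⁻⁹ N·m.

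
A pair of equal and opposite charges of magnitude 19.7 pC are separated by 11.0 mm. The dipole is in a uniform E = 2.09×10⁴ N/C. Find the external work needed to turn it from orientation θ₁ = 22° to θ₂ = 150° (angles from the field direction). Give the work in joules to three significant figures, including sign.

W ≈ 8.12×10⁻⁹ J

Dipole moment p = qd = (1.97×10⁻¹¹ C)(0.0110 m) = 2.167×10⁻¹³ C·m.
W_ext = ΔU = U(θ₂) − U(θ₁) = −pE cosθ₂ − (−pE cosθ₁) = pE(cosθ₁ − cosθ₂).
W = (2.167×10⁻¹³)(2.09×10⁴)·(cos22° − cos150°) = (4.529×10⁻⁹)·(+1.7932) = 8.121×10⁻⁹ J.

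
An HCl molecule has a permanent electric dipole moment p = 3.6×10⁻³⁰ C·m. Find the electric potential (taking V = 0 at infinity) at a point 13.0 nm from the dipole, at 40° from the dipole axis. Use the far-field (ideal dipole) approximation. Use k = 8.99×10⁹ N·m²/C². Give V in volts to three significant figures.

The dipole potential is V = kp cosθ / r².
V = (8.99×10⁹)(3.60×10⁻³⁰)·cos40° / (1.30×10⁻⁸)² = 1.467×10⁻⁴ V.

V ≈ 1.47×10⁻⁴ V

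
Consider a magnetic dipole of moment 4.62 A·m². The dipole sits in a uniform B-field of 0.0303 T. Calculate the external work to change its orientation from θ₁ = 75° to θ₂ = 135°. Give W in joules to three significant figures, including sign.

W ≈ 0.135 J

W_ext = ΔU = −mB cosθ₂ + mB cosθ₁ = mB(cosθ₁ − cosθ₂).
W = (4.62)(0.0303)·(cos75° − cos135°) = (0.1400)·(+0.9659) = 0.1352 J.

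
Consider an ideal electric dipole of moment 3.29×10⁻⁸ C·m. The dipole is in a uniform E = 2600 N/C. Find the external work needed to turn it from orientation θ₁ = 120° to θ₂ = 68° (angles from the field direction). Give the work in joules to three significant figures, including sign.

W ≈ -7.48×10⁻⁵ J

W_ext = ΔU = U(θ₂) − U(θ₁) = −pE cosθ₂ − (−pE cosθ₁) = pE(cosθ₁ − cosθ₂).
W = (3.29×10⁻⁸)(2600)·(cos120° − cos68°) = (8.554×10⁻⁵)·(-0.8746) = -7.481×10⁻⁵ J.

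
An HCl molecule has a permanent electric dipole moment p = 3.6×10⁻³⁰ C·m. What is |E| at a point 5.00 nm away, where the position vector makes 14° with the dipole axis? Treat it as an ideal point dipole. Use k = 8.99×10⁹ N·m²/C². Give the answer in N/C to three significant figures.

E ≈ 5.06×10⁵ N/C

At angle θ the dipole field magnitude is E = (kp/r³)·√(1 + 3cos²θ).
kp/r³ = (8.99×10⁹)(3.60×10⁻³⁰) / (5.00×10⁻⁹)³ = 2.589×10⁵ N/C.
√(1 + 3cos²14°) = √(1 + 3·0.9415) = √3.8244 ≈ 1.9556.
E ≈ 2.589×10⁵ × 1.956 = 5.063×10⁵ N/C.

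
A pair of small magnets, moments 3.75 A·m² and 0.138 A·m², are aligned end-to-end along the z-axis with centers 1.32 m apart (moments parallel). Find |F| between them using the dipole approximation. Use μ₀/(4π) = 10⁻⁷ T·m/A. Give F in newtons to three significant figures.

On-axis B of dipole 1: B = (μ₀/4π)·2m₁/r³. Force on dipole 2: F = m₂·dB/dr.
dB/dr = −(μ₀/4π)·6m₁/r⁴, so |F| = (μ₀/4π)·6m₁m₂/r⁴.
F = 6(10⁻⁷)(3.75)(0.138)/(1.32)⁴ = 1.023×10⁻⁷ N.

F ≈ 1.02×10⁻⁷ N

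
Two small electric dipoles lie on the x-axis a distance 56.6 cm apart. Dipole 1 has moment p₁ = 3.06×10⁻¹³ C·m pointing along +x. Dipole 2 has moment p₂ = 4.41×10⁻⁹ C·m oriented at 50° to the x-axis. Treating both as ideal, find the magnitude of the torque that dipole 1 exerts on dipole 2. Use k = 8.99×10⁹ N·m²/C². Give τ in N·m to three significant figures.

The second dipole sits on the axis of the first, so the field there is axial: E₁ = 2kp₁/r³ along +x.
E₁ = 2(8.99×10⁹)(3.06×10⁻¹³)/(0.566)³ = 0.03034 N/C.
Torque on the second dipole: τ = p₂ E₁ sinθ.
τ = (4.41×10⁻⁹)(0.03034)·sin50° = 1.025×10⁻¹⁰ N·m.

τ ≈ 1.03×10⁻¹⁰ N·m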